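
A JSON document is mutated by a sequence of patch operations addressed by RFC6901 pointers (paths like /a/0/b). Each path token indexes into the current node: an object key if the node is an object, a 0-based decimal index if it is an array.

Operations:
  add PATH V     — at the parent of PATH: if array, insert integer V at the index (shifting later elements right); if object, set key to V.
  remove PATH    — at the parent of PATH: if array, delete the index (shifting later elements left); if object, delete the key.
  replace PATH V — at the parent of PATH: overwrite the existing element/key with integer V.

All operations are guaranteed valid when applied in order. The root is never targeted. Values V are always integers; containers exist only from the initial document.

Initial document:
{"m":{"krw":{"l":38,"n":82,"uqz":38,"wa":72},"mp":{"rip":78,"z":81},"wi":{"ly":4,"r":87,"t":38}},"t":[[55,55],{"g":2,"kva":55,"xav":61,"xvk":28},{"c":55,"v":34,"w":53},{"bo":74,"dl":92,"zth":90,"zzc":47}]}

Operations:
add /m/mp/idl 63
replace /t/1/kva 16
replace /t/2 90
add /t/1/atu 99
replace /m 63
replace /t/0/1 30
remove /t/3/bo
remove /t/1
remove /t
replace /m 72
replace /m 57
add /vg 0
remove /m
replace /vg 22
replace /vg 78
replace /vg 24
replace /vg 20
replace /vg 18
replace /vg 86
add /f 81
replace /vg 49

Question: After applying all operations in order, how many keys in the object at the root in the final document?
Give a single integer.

Answer: 2

Derivation:
After op 1 (add /m/mp/idl 63): {"m":{"krw":{"l":38,"n":82,"uqz":38,"wa":72},"mp":{"idl":63,"rip":78,"z":81},"wi":{"ly":4,"r":87,"t":38}},"t":[[55,55],{"g":2,"kva":55,"xav":61,"xvk":28},{"c":55,"v":34,"w":53},{"bo":74,"dl":92,"zth":90,"zzc":47}]}
After op 2 (replace /t/1/kva 16): {"m":{"krw":{"l":38,"n":82,"uqz":38,"wa":72},"mp":{"idl":63,"rip":78,"z":81},"wi":{"ly":4,"r":87,"t":38}},"t":[[55,55],{"g":2,"kva":16,"xav":61,"xvk":28},{"c":55,"v":34,"w":53},{"bo":74,"dl":92,"zth":90,"zzc":47}]}
After op 3 (replace /t/2 90): {"m":{"krw":{"l":38,"n":82,"uqz":38,"wa":72},"mp":{"idl":63,"rip":78,"z":81},"wi":{"ly":4,"r":87,"t":38}},"t":[[55,55],{"g":2,"kva":16,"xav":61,"xvk":28},90,{"bo":74,"dl":92,"zth":90,"zzc":47}]}
After op 4 (add /t/1/atu 99): {"m":{"krw":{"l":38,"n":82,"uqz":38,"wa":72},"mp":{"idl":63,"rip":78,"z":81},"wi":{"ly":4,"r":87,"t":38}},"t":[[55,55],{"atu":99,"g":2,"kva":16,"xav":61,"xvk":28},90,{"bo":74,"dl":92,"zth":90,"zzc":47}]}
After op 5 (replace /m 63): {"m":63,"t":[[55,55],{"atu":99,"g":2,"kva":16,"xav":61,"xvk":28},90,{"bo":74,"dl":92,"zth":90,"zzc":47}]}
After op 6 (replace /t/0/1 30): {"m":63,"t":[[55,30],{"atu":99,"g":2,"kva":16,"xav":61,"xvk":28},90,{"bo":74,"dl":92,"zth":90,"zzc":47}]}
After op 7 (remove /t/3/bo): {"m":63,"t":[[55,30],{"atu":99,"g":2,"kva":16,"xav":61,"xvk":28},90,{"dl":92,"zth":90,"zzc":47}]}
After op 8 (remove /t/1): {"m":63,"t":[[55,30],90,{"dl":92,"zth":90,"zzc":47}]}
After op 9 (remove /t): {"m":63}
After op 10 (replace /m 72): {"m":72}
After op 11 (replace /m 57): {"m":57}
After op 12 (add /vg 0): {"m":57,"vg":0}
After op 13 (remove /m): {"vg":0}
After op 14 (replace /vg 22): {"vg":22}
After op 15 (replace /vg 78): {"vg":78}
After op 16 (replace /vg 24): {"vg":24}
After op 17 (replace /vg 20): {"vg":20}
After op 18 (replace /vg 18): {"vg":18}
After op 19 (replace /vg 86): {"vg":86}
After op 20 (add /f 81): {"f":81,"vg":86}
After op 21 (replace /vg 49): {"f":81,"vg":49}
Size at the root: 2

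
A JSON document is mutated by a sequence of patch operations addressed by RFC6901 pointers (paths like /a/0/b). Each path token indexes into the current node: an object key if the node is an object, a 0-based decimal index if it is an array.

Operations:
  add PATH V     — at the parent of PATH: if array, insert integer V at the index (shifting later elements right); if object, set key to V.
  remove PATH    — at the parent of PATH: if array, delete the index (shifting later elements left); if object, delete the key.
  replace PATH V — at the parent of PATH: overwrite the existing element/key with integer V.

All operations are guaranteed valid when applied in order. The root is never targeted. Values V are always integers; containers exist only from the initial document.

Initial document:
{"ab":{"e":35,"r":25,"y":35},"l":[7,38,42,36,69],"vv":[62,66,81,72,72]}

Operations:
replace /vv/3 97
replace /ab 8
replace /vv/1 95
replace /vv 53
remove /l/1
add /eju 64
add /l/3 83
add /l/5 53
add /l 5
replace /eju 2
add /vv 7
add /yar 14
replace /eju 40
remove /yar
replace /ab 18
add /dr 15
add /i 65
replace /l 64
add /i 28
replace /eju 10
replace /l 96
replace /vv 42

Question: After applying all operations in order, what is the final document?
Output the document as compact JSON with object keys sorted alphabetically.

After op 1 (replace /vv/3 97): {"ab":{"e":35,"r":25,"y":35},"l":[7,38,42,36,69],"vv":[62,66,81,97,72]}
After op 2 (replace /ab 8): {"ab":8,"l":[7,38,42,36,69],"vv":[62,66,81,97,72]}
After op 3 (replace /vv/1 95): {"ab":8,"l":[7,38,42,36,69],"vv":[62,95,81,97,72]}
After op 4 (replace /vv 53): {"ab":8,"l":[7,38,42,36,69],"vv":53}
After op 5 (remove /l/1): {"ab":8,"l":[7,42,36,69],"vv":53}
After op 6 (add /eju 64): {"ab":8,"eju":64,"l":[7,42,36,69],"vv":53}
After op 7 (add /l/3 83): {"ab":8,"eju":64,"l":[7,42,36,83,69],"vv":53}
After op 8 (add /l/5 53): {"ab":8,"eju":64,"l":[7,42,36,83,69,53],"vv":53}
After op 9 (add /l 5): {"ab":8,"eju":64,"l":5,"vv":53}
After op 10 (replace /eju 2): {"ab":8,"eju":2,"l":5,"vv":53}
After op 11 (add /vv 7): {"ab":8,"eju":2,"l":5,"vv":7}
After op 12 (add /yar 14): {"ab":8,"eju":2,"l":5,"vv":7,"yar":14}
After op 13 (replace /eju 40): {"ab":8,"eju":40,"l":5,"vv":7,"yar":14}
After op 14 (remove /yar): {"ab":8,"eju":40,"l":5,"vv":7}
After op 15 (replace /ab 18): {"ab":18,"eju":40,"l":5,"vv":7}
After op 16 (add /dr 15): {"ab":18,"dr":15,"eju":40,"l":5,"vv":7}
After op 17 (add /i 65): {"ab":18,"dr":15,"eju":40,"i":65,"l":5,"vv":7}
After op 18 (replace /l 64): {"ab":18,"dr":15,"eju":40,"i":65,"l":64,"vv":7}
After op 19 (add /i 28): {"ab":18,"dr":15,"eju":40,"i":28,"l":64,"vv":7}
After op 20 (replace /eju 10): {"ab":18,"dr":15,"eju":10,"i":28,"l":64,"vv":7}
After op 21 (replace /l 96): {"ab":18,"dr":15,"eju":10,"i":28,"l":96,"vv":7}
After op 22 (replace /vv 42): {"ab":18,"dr":15,"eju":10,"i":28,"l":96,"vv":42}

Answer: {"ab":18,"dr":15,"eju":10,"i":28,"l":96,"vv":42}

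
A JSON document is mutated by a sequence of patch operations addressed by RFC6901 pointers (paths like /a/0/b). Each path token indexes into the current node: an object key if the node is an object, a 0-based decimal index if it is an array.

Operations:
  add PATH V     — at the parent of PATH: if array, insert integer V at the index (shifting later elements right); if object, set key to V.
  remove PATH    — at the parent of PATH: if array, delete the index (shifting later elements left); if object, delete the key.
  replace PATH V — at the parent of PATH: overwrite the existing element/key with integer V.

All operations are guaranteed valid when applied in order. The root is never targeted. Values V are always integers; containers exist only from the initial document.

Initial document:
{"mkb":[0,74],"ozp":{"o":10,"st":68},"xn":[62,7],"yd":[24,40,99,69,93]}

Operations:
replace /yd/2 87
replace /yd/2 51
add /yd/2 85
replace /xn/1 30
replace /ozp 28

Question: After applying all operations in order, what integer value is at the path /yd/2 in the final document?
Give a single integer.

Answer: 85

Derivation:
After op 1 (replace /yd/2 87): {"mkb":[0,74],"ozp":{"o":10,"st":68},"xn":[62,7],"yd":[24,40,87,69,93]}
After op 2 (replace /yd/2 51): {"mkb":[0,74],"ozp":{"o":10,"st":68},"xn":[62,7],"yd":[24,40,51,69,93]}
After op 3 (add /yd/2 85): {"mkb":[0,74],"ozp":{"o":10,"st":68},"xn":[62,7],"yd":[24,40,85,51,69,93]}
After op 4 (replace /xn/1 30): {"mkb":[0,74],"ozp":{"o":10,"st":68},"xn":[62,30],"yd":[24,40,85,51,69,93]}
After op 5 (replace /ozp 28): {"mkb":[0,74],"ozp":28,"xn":[62,30],"yd":[24,40,85,51,69,93]}
Value at /yd/2: 85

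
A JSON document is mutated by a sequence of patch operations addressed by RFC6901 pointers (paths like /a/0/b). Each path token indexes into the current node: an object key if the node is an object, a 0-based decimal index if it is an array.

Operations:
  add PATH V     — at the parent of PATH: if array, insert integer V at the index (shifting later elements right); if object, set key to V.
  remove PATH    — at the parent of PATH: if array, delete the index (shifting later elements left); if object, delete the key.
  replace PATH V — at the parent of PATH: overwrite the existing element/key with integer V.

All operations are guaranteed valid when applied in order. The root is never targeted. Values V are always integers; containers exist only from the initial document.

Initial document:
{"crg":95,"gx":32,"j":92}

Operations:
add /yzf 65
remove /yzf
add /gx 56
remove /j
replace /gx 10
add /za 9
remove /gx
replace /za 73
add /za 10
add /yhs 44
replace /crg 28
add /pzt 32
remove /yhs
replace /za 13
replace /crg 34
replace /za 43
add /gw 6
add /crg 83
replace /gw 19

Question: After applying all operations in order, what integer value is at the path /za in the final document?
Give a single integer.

After op 1 (add /yzf 65): {"crg":95,"gx":32,"j":92,"yzf":65}
After op 2 (remove /yzf): {"crg":95,"gx":32,"j":92}
After op 3 (add /gx 56): {"crg":95,"gx":56,"j":92}
After op 4 (remove /j): {"crg":95,"gx":56}
After op 5 (replace /gx 10): {"crg":95,"gx":10}
After op 6 (add /za 9): {"crg":95,"gx":10,"za":9}
After op 7 (remove /gx): {"crg":95,"za":9}
After op 8 (replace /za 73): {"crg":95,"za":73}
After op 9 (add /za 10): {"crg":95,"za":10}
After op 10 (add /yhs 44): {"crg":95,"yhs":44,"za":10}
After op 11 (replace /crg 28): {"crg":28,"yhs":44,"za":10}
After op 12 (add /pzt 32): {"crg":28,"pzt":32,"yhs":44,"za":10}
After op 13 (remove /yhs): {"crg":28,"pzt":32,"za":10}
After op 14 (replace /za 13): {"crg":28,"pzt":32,"za":13}
After op 15 (replace /crg 34): {"crg":34,"pzt":32,"za":13}
After op 16 (replace /za 43): {"crg":34,"pzt":32,"za":43}
After op 17 (add /gw 6): {"crg":34,"gw":6,"pzt":32,"za":43}
After op 18 (add /crg 83): {"crg":83,"gw":6,"pzt":32,"za":43}
After op 19 (replace /gw 19): {"crg":83,"gw":19,"pzt":32,"za":43}
Value at /za: 43

Answer: 43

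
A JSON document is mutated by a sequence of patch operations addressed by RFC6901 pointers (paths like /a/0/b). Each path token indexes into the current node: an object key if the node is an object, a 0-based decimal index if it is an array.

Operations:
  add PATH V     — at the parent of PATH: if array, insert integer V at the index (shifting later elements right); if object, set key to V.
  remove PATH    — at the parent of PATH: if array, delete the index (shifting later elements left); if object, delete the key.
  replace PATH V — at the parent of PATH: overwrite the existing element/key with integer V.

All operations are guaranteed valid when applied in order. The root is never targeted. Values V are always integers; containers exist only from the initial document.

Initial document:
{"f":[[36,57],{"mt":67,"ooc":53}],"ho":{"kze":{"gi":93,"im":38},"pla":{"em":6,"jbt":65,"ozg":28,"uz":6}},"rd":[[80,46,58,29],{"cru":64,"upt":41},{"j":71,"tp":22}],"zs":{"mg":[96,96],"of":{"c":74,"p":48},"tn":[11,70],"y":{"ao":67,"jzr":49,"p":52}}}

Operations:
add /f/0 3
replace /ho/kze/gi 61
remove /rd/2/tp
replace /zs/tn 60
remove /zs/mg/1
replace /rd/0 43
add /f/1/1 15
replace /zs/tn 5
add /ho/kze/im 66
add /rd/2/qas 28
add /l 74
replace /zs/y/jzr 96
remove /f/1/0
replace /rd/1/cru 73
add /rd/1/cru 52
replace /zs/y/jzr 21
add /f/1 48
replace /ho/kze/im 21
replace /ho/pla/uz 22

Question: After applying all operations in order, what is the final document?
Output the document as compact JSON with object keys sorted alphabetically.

After op 1 (add /f/0 3): {"f":[3,[36,57],{"mt":67,"ooc":53}],"ho":{"kze":{"gi":93,"im":38},"pla":{"em":6,"jbt":65,"ozg":28,"uz":6}},"rd":[[80,46,58,29],{"cru":64,"upt":41},{"j":71,"tp":22}],"zs":{"mg":[96,96],"of":{"c":74,"p":48},"tn":[11,70],"y":{"ao":67,"jzr":49,"p":52}}}
After op 2 (replace /ho/kze/gi 61): {"f":[3,[36,57],{"mt":67,"ooc":53}],"ho":{"kze":{"gi":61,"im":38},"pla":{"em":6,"jbt":65,"ozg":28,"uz":6}},"rd":[[80,46,58,29],{"cru":64,"upt":41},{"j":71,"tp":22}],"zs":{"mg":[96,96],"of":{"c":74,"p":48},"tn":[11,70],"y":{"ao":67,"jzr":49,"p":52}}}
After op 3 (remove /rd/2/tp): {"f":[3,[36,57],{"mt":67,"ooc":53}],"ho":{"kze":{"gi":61,"im":38},"pla":{"em":6,"jbt":65,"ozg":28,"uz":6}},"rd":[[80,46,58,29],{"cru":64,"upt":41},{"j":71}],"zs":{"mg":[96,96],"of":{"c":74,"p":48},"tn":[11,70],"y":{"ao":67,"jzr":49,"p":52}}}
After op 4 (replace /zs/tn 60): {"f":[3,[36,57],{"mt":67,"ooc":53}],"ho":{"kze":{"gi":61,"im":38},"pla":{"em":6,"jbt":65,"ozg":28,"uz":6}},"rd":[[80,46,58,29],{"cru":64,"upt":41},{"j":71}],"zs":{"mg":[96,96],"of":{"c":74,"p":48},"tn":60,"y":{"ao":67,"jzr":49,"p":52}}}
After op 5 (remove /zs/mg/1): {"f":[3,[36,57],{"mt":67,"ooc":53}],"ho":{"kze":{"gi":61,"im":38},"pla":{"em":6,"jbt":65,"ozg":28,"uz":6}},"rd":[[80,46,58,29],{"cru":64,"upt":41},{"j":71}],"zs":{"mg":[96],"of":{"c":74,"p":48},"tn":60,"y":{"ao":67,"jzr":49,"p":52}}}
After op 6 (replace /rd/0 43): {"f":[3,[36,57],{"mt":67,"ooc":53}],"ho":{"kze":{"gi":61,"im":38},"pla":{"em":6,"jbt":65,"ozg":28,"uz":6}},"rd":[43,{"cru":64,"upt":41},{"j":71}],"zs":{"mg":[96],"of":{"c":74,"p":48},"tn":60,"y":{"ao":67,"jzr":49,"p":52}}}
After op 7 (add /f/1/1 15): {"f":[3,[36,15,57],{"mt":67,"ooc":53}],"ho":{"kze":{"gi":61,"im":38},"pla":{"em":6,"jbt":65,"ozg":28,"uz":6}},"rd":[43,{"cru":64,"upt":41},{"j":71}],"zs":{"mg":[96],"of":{"c":74,"p":48},"tn":60,"y":{"ao":67,"jzr":49,"p":52}}}
After op 8 (replace /zs/tn 5): {"f":[3,[36,15,57],{"mt":67,"ooc":53}],"ho":{"kze":{"gi":61,"im":38},"pla":{"em":6,"jbt":65,"ozg":28,"uz":6}},"rd":[43,{"cru":64,"upt":41},{"j":71}],"zs":{"mg":[96],"of":{"c":74,"p":48},"tn":5,"y":{"ao":67,"jzr":49,"p":52}}}
After op 9 (add /ho/kze/im 66): {"f":[3,[36,15,57],{"mt":67,"ooc":53}],"ho":{"kze":{"gi":61,"im":66},"pla":{"em":6,"jbt":65,"ozg":28,"uz":6}},"rd":[43,{"cru":64,"upt":41},{"j":71}],"zs":{"mg":[96],"of":{"c":74,"p":48},"tn":5,"y":{"ao":67,"jzr":49,"p":52}}}
After op 10 (add /rd/2/qas 28): {"f":[3,[36,15,57],{"mt":67,"ooc":53}],"ho":{"kze":{"gi":61,"im":66},"pla":{"em":6,"jbt":65,"ozg":28,"uz":6}},"rd":[43,{"cru":64,"upt":41},{"j":71,"qas":28}],"zs":{"mg":[96],"of":{"c":74,"p":48},"tn":5,"y":{"ao":67,"jzr":49,"p":52}}}
After op 11 (add /l 74): {"f":[3,[36,15,57],{"mt":67,"ooc":53}],"ho":{"kze":{"gi":61,"im":66},"pla":{"em":6,"jbt":65,"ozg":28,"uz":6}},"l":74,"rd":[43,{"cru":64,"upt":41},{"j":71,"qas":28}],"zs":{"mg":[96],"of":{"c":74,"p":48},"tn":5,"y":{"ao":67,"jzr":49,"p":52}}}
After op 12 (replace /zs/y/jzr 96): {"f":[3,[36,15,57],{"mt":67,"ooc":53}],"ho":{"kze":{"gi":61,"im":66},"pla":{"em":6,"jbt":65,"ozg":28,"uz":6}},"l":74,"rd":[43,{"cru":64,"upt":41},{"j":71,"qas":28}],"zs":{"mg":[96],"of":{"c":74,"p":48},"tn":5,"y":{"ao":67,"jzr":96,"p":52}}}
After op 13 (remove /f/1/0): {"f":[3,[15,57],{"mt":67,"ooc":53}],"ho":{"kze":{"gi":61,"im":66},"pla":{"em":6,"jbt":65,"ozg":28,"uz":6}},"l":74,"rd":[43,{"cru":64,"upt":41},{"j":71,"qas":28}],"zs":{"mg":[96],"of":{"c":74,"p":48},"tn":5,"y":{"ao":67,"jzr":96,"p":52}}}
After op 14 (replace /rd/1/cru 73): {"f":[3,[15,57],{"mt":67,"ooc":53}],"ho":{"kze":{"gi":61,"im":66},"pla":{"em":6,"jbt":65,"ozg":28,"uz":6}},"l":74,"rd":[43,{"cru":73,"upt":41},{"j":71,"qas":28}],"zs":{"mg":[96],"of":{"c":74,"p":48},"tn":5,"y":{"ao":67,"jzr":96,"p":52}}}
After op 15 (add /rd/1/cru 52): {"f":[3,[15,57],{"mt":67,"ooc":53}],"ho":{"kze":{"gi":61,"im":66},"pla":{"em":6,"jbt":65,"ozg":28,"uz":6}},"l":74,"rd":[43,{"cru":52,"upt":41},{"j":71,"qas":28}],"zs":{"mg":[96],"of":{"c":74,"p":48},"tn":5,"y":{"ao":67,"jzr":96,"p":52}}}
After op 16 (replace /zs/y/jzr 21): {"f":[3,[15,57],{"mt":67,"ooc":53}],"ho":{"kze":{"gi":61,"im":66},"pla":{"em":6,"jbt":65,"ozg":28,"uz":6}},"l":74,"rd":[43,{"cru":52,"upt":41},{"j":71,"qas":28}],"zs":{"mg":[96],"of":{"c":74,"p":48},"tn":5,"y":{"ao":67,"jzr":21,"p":52}}}
After op 17 (add /f/1 48): {"f":[3,48,[15,57],{"mt":67,"ooc":53}],"ho":{"kze":{"gi":61,"im":66},"pla":{"em":6,"jbt":65,"ozg":28,"uz":6}},"l":74,"rd":[43,{"cru":52,"upt":41},{"j":71,"qas":28}],"zs":{"mg":[96],"of":{"c":74,"p":48},"tn":5,"y":{"ao":67,"jzr":21,"p":52}}}
After op 18 (replace /ho/kze/im 21): {"f":[3,48,[15,57],{"mt":67,"ooc":53}],"ho":{"kze":{"gi":61,"im":21},"pla":{"em":6,"jbt":65,"ozg":28,"uz":6}},"l":74,"rd":[43,{"cru":52,"upt":41},{"j":71,"qas":28}],"zs":{"mg":[96],"of":{"c":74,"p":48},"tn":5,"y":{"ao":67,"jzr":21,"p":52}}}
After op 19 (replace /ho/pla/uz 22): {"f":[3,48,[15,57],{"mt":67,"ooc":53}],"ho":{"kze":{"gi":61,"im":21},"pla":{"em":6,"jbt":65,"ozg":28,"uz":22}},"l":74,"rd":[43,{"cru":52,"upt":41},{"j":71,"qas":28}],"zs":{"mg":[96],"of":{"c":74,"p":48},"tn":5,"y":{"ao":67,"jzr":21,"p":52}}}

Answer: {"f":[3,48,[15,57],{"mt":67,"ooc":53}],"ho":{"kze":{"gi":61,"im":21},"pla":{"em":6,"jbt":65,"ozg":28,"uz":22}},"l":74,"rd":[43,{"cru":52,"upt":41},{"j":71,"qas":28}],"zs":{"mg":[96],"of":{"c":74,"p":48},"tn":5,"y":{"ao":67,"jzr":21,"p":52}}}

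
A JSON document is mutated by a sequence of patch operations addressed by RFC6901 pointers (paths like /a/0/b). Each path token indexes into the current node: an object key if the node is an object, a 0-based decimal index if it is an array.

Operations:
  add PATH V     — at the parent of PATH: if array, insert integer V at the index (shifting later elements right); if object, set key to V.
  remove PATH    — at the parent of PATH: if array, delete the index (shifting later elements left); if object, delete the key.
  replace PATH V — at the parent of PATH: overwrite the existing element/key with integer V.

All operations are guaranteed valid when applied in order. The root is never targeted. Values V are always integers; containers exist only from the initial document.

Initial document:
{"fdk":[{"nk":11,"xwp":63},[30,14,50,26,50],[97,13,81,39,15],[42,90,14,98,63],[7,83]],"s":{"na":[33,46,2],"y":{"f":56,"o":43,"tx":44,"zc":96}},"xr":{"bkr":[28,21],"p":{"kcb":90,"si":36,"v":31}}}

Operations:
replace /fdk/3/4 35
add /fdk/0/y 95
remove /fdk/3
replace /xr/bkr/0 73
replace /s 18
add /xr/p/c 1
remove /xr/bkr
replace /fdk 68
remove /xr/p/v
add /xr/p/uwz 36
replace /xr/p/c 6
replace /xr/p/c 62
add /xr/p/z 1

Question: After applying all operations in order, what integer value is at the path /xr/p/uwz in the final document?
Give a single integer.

After op 1 (replace /fdk/3/4 35): {"fdk":[{"nk":11,"xwp":63},[30,14,50,26,50],[97,13,81,39,15],[42,90,14,98,35],[7,83]],"s":{"na":[33,46,2],"y":{"f":56,"o":43,"tx":44,"zc":96}},"xr":{"bkr":[28,21],"p":{"kcb":90,"si":36,"v":31}}}
After op 2 (add /fdk/0/y 95): {"fdk":[{"nk":11,"xwp":63,"y":95},[30,14,50,26,50],[97,13,81,39,15],[42,90,14,98,35],[7,83]],"s":{"na":[33,46,2],"y":{"f":56,"o":43,"tx":44,"zc":96}},"xr":{"bkr":[28,21],"p":{"kcb":90,"si":36,"v":31}}}
After op 3 (remove /fdk/3): {"fdk":[{"nk":11,"xwp":63,"y":95},[30,14,50,26,50],[97,13,81,39,15],[7,83]],"s":{"na":[33,46,2],"y":{"f":56,"o":43,"tx":44,"zc":96}},"xr":{"bkr":[28,21],"p":{"kcb":90,"si":36,"v":31}}}
After op 4 (replace /xr/bkr/0 73): {"fdk":[{"nk":11,"xwp":63,"y":95},[30,14,50,26,50],[97,13,81,39,15],[7,83]],"s":{"na":[33,46,2],"y":{"f":56,"o":43,"tx":44,"zc":96}},"xr":{"bkr":[73,21],"p":{"kcb":90,"si":36,"v":31}}}
After op 5 (replace /s 18): {"fdk":[{"nk":11,"xwp":63,"y":95},[30,14,50,26,50],[97,13,81,39,15],[7,83]],"s":18,"xr":{"bkr":[73,21],"p":{"kcb":90,"si":36,"v":31}}}
After op 6 (add /xr/p/c 1): {"fdk":[{"nk":11,"xwp":63,"y":95},[30,14,50,26,50],[97,13,81,39,15],[7,83]],"s":18,"xr":{"bkr":[73,21],"p":{"c":1,"kcb":90,"si":36,"v":31}}}
After op 7 (remove /xr/bkr): {"fdk":[{"nk":11,"xwp":63,"y":95},[30,14,50,26,50],[97,13,81,39,15],[7,83]],"s":18,"xr":{"p":{"c":1,"kcb":90,"si":36,"v":31}}}
After op 8 (replace /fdk 68): {"fdk":68,"s":18,"xr":{"p":{"c":1,"kcb":90,"si":36,"v":31}}}
After op 9 (remove /xr/p/v): {"fdk":68,"s":18,"xr":{"p":{"c":1,"kcb":90,"si":36}}}
After op 10 (add /xr/p/uwz 36): {"fdk":68,"s":18,"xr":{"p":{"c":1,"kcb":90,"si":36,"uwz":36}}}
After op 11 (replace /xr/p/c 6): {"fdk":68,"s":18,"xr":{"p":{"c":6,"kcb":90,"si":36,"uwz":36}}}
After op 12 (replace /xr/p/c 62): {"fdk":68,"s":18,"xr":{"p":{"c":62,"kcb":90,"si":36,"uwz":36}}}
After op 13 (add /xr/p/z 1): {"fdk":68,"s":18,"xr":{"p":{"c":62,"kcb":90,"si":36,"uwz":36,"z":1}}}
Value at /xr/p/uwz: 36

Answer: 36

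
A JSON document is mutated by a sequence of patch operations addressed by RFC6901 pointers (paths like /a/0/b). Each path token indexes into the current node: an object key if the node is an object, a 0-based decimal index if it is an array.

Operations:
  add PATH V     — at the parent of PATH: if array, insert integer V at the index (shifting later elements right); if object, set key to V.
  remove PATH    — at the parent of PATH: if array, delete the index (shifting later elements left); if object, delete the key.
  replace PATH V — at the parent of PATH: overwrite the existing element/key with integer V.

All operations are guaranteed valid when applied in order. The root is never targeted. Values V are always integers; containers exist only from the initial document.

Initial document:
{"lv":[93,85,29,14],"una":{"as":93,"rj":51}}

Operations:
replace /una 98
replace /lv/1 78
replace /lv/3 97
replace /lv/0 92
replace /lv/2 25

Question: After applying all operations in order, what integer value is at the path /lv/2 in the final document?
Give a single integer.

After op 1 (replace /una 98): {"lv":[93,85,29,14],"una":98}
After op 2 (replace /lv/1 78): {"lv":[93,78,29,14],"una":98}
After op 3 (replace /lv/3 97): {"lv":[93,78,29,97],"una":98}
After op 4 (replace /lv/0 92): {"lv":[92,78,29,97],"una":98}
After op 5 (replace /lv/2 25): {"lv":[92,78,25,97],"una":98}
Value at /lv/2: 25

Answer: 25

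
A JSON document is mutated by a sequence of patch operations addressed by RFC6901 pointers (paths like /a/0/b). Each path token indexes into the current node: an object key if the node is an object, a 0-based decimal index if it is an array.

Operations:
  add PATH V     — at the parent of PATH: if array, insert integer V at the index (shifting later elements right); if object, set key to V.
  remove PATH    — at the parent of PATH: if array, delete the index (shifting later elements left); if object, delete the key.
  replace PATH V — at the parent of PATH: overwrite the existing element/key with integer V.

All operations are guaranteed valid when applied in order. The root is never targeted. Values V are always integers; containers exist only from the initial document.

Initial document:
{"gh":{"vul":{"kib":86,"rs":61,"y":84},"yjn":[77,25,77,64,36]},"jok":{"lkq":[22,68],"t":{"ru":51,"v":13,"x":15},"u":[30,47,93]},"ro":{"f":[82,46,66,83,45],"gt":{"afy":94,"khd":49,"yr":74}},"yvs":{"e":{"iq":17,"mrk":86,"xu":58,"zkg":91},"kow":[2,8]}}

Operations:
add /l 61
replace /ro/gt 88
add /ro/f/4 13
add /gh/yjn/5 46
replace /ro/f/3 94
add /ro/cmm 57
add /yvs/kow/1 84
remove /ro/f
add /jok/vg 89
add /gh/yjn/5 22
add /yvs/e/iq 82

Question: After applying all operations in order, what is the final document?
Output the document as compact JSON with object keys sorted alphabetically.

Answer: {"gh":{"vul":{"kib":86,"rs":61,"y":84},"yjn":[77,25,77,64,36,22,46]},"jok":{"lkq":[22,68],"t":{"ru":51,"v":13,"x":15},"u":[30,47,93],"vg":89},"l":61,"ro":{"cmm":57,"gt":88},"yvs":{"e":{"iq":82,"mrk":86,"xu":58,"zkg":91},"kow":[2,84,8]}}

Derivation:
After op 1 (add /l 61): {"gh":{"vul":{"kib":86,"rs":61,"y":84},"yjn":[77,25,77,64,36]},"jok":{"lkq":[22,68],"t":{"ru":51,"v":13,"x":15},"u":[30,47,93]},"l":61,"ro":{"f":[82,46,66,83,45],"gt":{"afy":94,"khd":49,"yr":74}},"yvs":{"e":{"iq":17,"mrk":86,"xu":58,"zkg":91},"kow":[2,8]}}
After op 2 (replace /ro/gt 88): {"gh":{"vul":{"kib":86,"rs":61,"y":84},"yjn":[77,25,77,64,36]},"jok":{"lkq":[22,68],"t":{"ru":51,"v":13,"x":15},"u":[30,47,93]},"l":61,"ro":{"f":[82,46,66,83,45],"gt":88},"yvs":{"e":{"iq":17,"mrk":86,"xu":58,"zkg":91},"kow":[2,8]}}
After op 3 (add /ro/f/4 13): {"gh":{"vul":{"kib":86,"rs":61,"y":84},"yjn":[77,25,77,64,36]},"jok":{"lkq":[22,68],"t":{"ru":51,"v":13,"x":15},"u":[30,47,93]},"l":61,"ro":{"f":[82,46,66,83,13,45],"gt":88},"yvs":{"e":{"iq":17,"mrk":86,"xu":58,"zkg":91},"kow":[2,8]}}
After op 4 (add /gh/yjn/5 46): {"gh":{"vul":{"kib":86,"rs":61,"y":84},"yjn":[77,25,77,64,36,46]},"jok":{"lkq":[22,68],"t":{"ru":51,"v":13,"x":15},"u":[30,47,93]},"l":61,"ro":{"f":[82,46,66,83,13,45],"gt":88},"yvs":{"e":{"iq":17,"mrk":86,"xu":58,"zkg":91},"kow":[2,8]}}
After op 5 (replace /ro/f/3 94): {"gh":{"vul":{"kib":86,"rs":61,"y":84},"yjn":[77,25,77,64,36,46]},"jok":{"lkq":[22,68],"t":{"ru":51,"v":13,"x":15},"u":[30,47,93]},"l":61,"ro":{"f":[82,46,66,94,13,45],"gt":88},"yvs":{"e":{"iq":17,"mrk":86,"xu":58,"zkg":91},"kow":[2,8]}}
After op 6 (add /ro/cmm 57): {"gh":{"vul":{"kib":86,"rs":61,"y":84},"yjn":[77,25,77,64,36,46]},"jok":{"lkq":[22,68],"t":{"ru":51,"v":13,"x":15},"u":[30,47,93]},"l":61,"ro":{"cmm":57,"f":[82,46,66,94,13,45],"gt":88},"yvs":{"e":{"iq":17,"mrk":86,"xu":58,"zkg":91},"kow":[2,8]}}
After op 7 (add /yvs/kow/1 84): {"gh":{"vul":{"kib":86,"rs":61,"y":84},"yjn":[77,25,77,64,36,46]},"jok":{"lkq":[22,68],"t":{"ru":51,"v":13,"x":15},"u":[30,47,93]},"l":61,"ro":{"cmm":57,"f":[82,46,66,94,13,45],"gt":88},"yvs":{"e":{"iq":17,"mrk":86,"xu":58,"zkg":91},"kow":[2,84,8]}}
After op 8 (remove /ro/f): {"gh":{"vul":{"kib":86,"rs":61,"y":84},"yjn":[77,25,77,64,36,46]},"jok":{"lkq":[22,68],"t":{"ru":51,"v":13,"x":15},"u":[30,47,93]},"l":61,"ro":{"cmm":57,"gt":88},"yvs":{"e":{"iq":17,"mrk":86,"xu":58,"zkg":91},"kow":[2,84,8]}}
After op 9 (add /jok/vg 89): {"gh":{"vul":{"kib":86,"rs":61,"y":84},"yjn":[77,25,77,64,36,46]},"jok":{"lkq":[22,68],"t":{"ru":51,"v":13,"x":15},"u":[30,47,93],"vg":89},"l":61,"ro":{"cmm":57,"gt":88},"yvs":{"e":{"iq":17,"mrk":86,"xu":58,"zkg":91},"kow":[2,84,8]}}
After op 10 (add /gh/yjn/5 22): {"gh":{"vul":{"kib":86,"rs":61,"y":84},"yjn":[77,25,77,64,36,22,46]},"jok":{"lkq":[22,68],"t":{"ru":51,"v":13,"x":15},"u":[30,47,93],"vg":89},"l":61,"ro":{"cmm":57,"gt":88},"yvs":{"e":{"iq":17,"mrk":86,"xu":58,"zkg":91},"kow":[2,84,8]}}
After op 11 (add /yvs/e/iq 82): {"gh":{"vul":{"kib":86,"rs":61,"y":84},"yjn":[77,25,77,64,36,22,46]},"jok":{"lkq":[22,68],"t":{"ru":51,"v":13,"x":15},"u":[30,47,93],"vg":89},"l":61,"ro":{"cmm":57,"gt":88},"yvs":{"e":{"iq":82,"mrk":86,"xu":58,"zkg":91},"kow":[2,84,8]}}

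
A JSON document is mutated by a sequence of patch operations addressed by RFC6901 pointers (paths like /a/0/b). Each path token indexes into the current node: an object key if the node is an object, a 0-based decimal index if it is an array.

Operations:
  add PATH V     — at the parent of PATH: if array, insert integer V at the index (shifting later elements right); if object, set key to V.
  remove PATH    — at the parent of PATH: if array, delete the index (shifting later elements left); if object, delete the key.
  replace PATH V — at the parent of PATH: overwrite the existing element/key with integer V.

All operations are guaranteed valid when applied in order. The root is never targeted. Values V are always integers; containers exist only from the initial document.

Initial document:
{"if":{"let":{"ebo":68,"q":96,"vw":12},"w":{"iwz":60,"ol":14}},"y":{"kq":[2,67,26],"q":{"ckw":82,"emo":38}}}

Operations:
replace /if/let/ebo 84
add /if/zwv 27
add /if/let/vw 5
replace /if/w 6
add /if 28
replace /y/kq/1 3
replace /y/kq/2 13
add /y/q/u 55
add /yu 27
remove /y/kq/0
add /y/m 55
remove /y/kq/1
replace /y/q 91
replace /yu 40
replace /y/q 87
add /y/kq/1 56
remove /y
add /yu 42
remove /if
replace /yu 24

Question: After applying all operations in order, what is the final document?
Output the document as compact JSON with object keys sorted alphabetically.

After op 1 (replace /if/let/ebo 84): {"if":{"let":{"ebo":84,"q":96,"vw":12},"w":{"iwz":60,"ol":14}},"y":{"kq":[2,67,26],"q":{"ckw":82,"emo":38}}}
After op 2 (add /if/zwv 27): {"if":{"let":{"ebo":84,"q":96,"vw":12},"w":{"iwz":60,"ol":14},"zwv":27},"y":{"kq":[2,67,26],"q":{"ckw":82,"emo":38}}}
After op 3 (add /if/let/vw 5): {"if":{"let":{"ebo":84,"q":96,"vw":5},"w":{"iwz":60,"ol":14},"zwv":27},"y":{"kq":[2,67,26],"q":{"ckw":82,"emo":38}}}
After op 4 (replace /if/w 6): {"if":{"let":{"ebo":84,"q":96,"vw":5},"w":6,"zwv":27},"y":{"kq":[2,67,26],"q":{"ckw":82,"emo":38}}}
After op 5 (add /if 28): {"if":28,"y":{"kq":[2,67,26],"q":{"ckw":82,"emo":38}}}
After op 6 (replace /y/kq/1 3): {"if":28,"y":{"kq":[2,3,26],"q":{"ckw":82,"emo":38}}}
After op 7 (replace /y/kq/2 13): {"if":28,"y":{"kq":[2,3,13],"q":{"ckw":82,"emo":38}}}
After op 8 (add /y/q/u 55): {"if":28,"y":{"kq":[2,3,13],"q":{"ckw":82,"emo":38,"u":55}}}
After op 9 (add /yu 27): {"if":28,"y":{"kq":[2,3,13],"q":{"ckw":82,"emo":38,"u":55}},"yu":27}
After op 10 (remove /y/kq/0): {"if":28,"y":{"kq":[3,13],"q":{"ckw":82,"emo":38,"u":55}},"yu":27}
After op 11 (add /y/m 55): {"if":28,"y":{"kq":[3,13],"m":55,"q":{"ckw":82,"emo":38,"u":55}},"yu":27}
After op 12 (remove /y/kq/1): {"if":28,"y":{"kq":[3],"m":55,"q":{"ckw":82,"emo":38,"u":55}},"yu":27}
After op 13 (replace /y/q 91): {"if":28,"y":{"kq":[3],"m":55,"q":91},"yu":27}
After op 14 (replace /yu 40): {"if":28,"y":{"kq":[3],"m":55,"q":91},"yu":40}
After op 15 (replace /y/q 87): {"if":28,"y":{"kq":[3],"m":55,"q":87},"yu":40}
After op 16 (add /y/kq/1 56): {"if":28,"y":{"kq":[3,56],"m":55,"q":87},"yu":40}
After op 17 (remove /y): {"if":28,"yu":40}
After op 18 (add /yu 42): {"if":28,"yu":42}
After op 19 (remove /if): {"yu":42}
After op 20 (replace /yu 24): {"yu":24}

Answer: {"yu":24}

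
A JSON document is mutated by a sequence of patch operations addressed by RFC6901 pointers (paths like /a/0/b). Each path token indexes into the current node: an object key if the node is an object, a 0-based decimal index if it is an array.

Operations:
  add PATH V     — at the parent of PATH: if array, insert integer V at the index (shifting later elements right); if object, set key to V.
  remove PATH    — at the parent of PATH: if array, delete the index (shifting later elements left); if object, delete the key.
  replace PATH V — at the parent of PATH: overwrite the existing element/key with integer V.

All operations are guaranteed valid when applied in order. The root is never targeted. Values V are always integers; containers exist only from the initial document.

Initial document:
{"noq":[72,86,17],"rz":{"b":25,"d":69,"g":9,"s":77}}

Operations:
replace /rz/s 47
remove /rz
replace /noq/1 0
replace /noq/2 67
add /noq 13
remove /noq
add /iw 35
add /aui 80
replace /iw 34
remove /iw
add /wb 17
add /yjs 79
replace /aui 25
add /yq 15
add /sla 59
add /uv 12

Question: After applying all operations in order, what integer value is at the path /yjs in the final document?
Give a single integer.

After op 1 (replace /rz/s 47): {"noq":[72,86,17],"rz":{"b":25,"d":69,"g":9,"s":47}}
After op 2 (remove /rz): {"noq":[72,86,17]}
After op 3 (replace /noq/1 0): {"noq":[72,0,17]}
After op 4 (replace /noq/2 67): {"noq":[72,0,67]}
After op 5 (add /noq 13): {"noq":13}
After op 6 (remove /noq): {}
After op 7 (add /iw 35): {"iw":35}
After op 8 (add /aui 80): {"aui":80,"iw":35}
After op 9 (replace /iw 34): {"aui":80,"iw":34}
After op 10 (remove /iw): {"aui":80}
After op 11 (add /wb 17): {"aui":80,"wb":17}
After op 12 (add /yjs 79): {"aui":80,"wb":17,"yjs":79}
After op 13 (replace /aui 25): {"aui":25,"wb":17,"yjs":79}
After op 14 (add /yq 15): {"aui":25,"wb":17,"yjs":79,"yq":15}
After op 15 (add /sla 59): {"aui":25,"sla":59,"wb":17,"yjs":79,"yq":15}
After op 16 (add /uv 12): {"aui":25,"sla":59,"uv":12,"wb":17,"yjs":79,"yq":15}
Value at /yjs: 79

Answer: 79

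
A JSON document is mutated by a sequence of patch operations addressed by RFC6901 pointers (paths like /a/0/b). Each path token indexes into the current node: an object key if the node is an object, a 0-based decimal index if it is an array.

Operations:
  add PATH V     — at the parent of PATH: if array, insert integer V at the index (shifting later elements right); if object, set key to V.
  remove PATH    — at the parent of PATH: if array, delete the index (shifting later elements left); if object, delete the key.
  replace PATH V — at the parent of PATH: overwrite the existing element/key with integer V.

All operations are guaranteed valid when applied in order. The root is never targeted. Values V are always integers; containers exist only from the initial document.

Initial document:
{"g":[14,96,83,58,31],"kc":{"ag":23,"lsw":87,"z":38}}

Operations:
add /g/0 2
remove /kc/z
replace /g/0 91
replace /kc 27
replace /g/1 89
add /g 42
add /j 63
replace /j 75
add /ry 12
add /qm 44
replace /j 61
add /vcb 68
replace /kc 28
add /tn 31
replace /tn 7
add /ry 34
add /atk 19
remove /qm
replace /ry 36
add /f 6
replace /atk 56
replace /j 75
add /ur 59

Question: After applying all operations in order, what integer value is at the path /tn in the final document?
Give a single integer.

Answer: 7

Derivation:
After op 1 (add /g/0 2): {"g":[2,14,96,83,58,31],"kc":{"ag":23,"lsw":87,"z":38}}
After op 2 (remove /kc/z): {"g":[2,14,96,83,58,31],"kc":{"ag":23,"lsw":87}}
After op 3 (replace /g/0 91): {"g":[91,14,96,83,58,31],"kc":{"ag":23,"lsw":87}}
After op 4 (replace /kc 27): {"g":[91,14,96,83,58,31],"kc":27}
After op 5 (replace /g/1 89): {"g":[91,89,96,83,58,31],"kc":27}
After op 6 (add /g 42): {"g":42,"kc":27}
After op 7 (add /j 63): {"g":42,"j":63,"kc":27}
After op 8 (replace /j 75): {"g":42,"j":75,"kc":27}
After op 9 (add /ry 12): {"g":42,"j":75,"kc":27,"ry":12}
After op 10 (add /qm 44): {"g":42,"j":75,"kc":27,"qm":44,"ry":12}
After op 11 (replace /j 61): {"g":42,"j":61,"kc":27,"qm":44,"ry":12}
After op 12 (add /vcb 68): {"g":42,"j":61,"kc":27,"qm":44,"ry":12,"vcb":68}
After op 13 (replace /kc 28): {"g":42,"j":61,"kc":28,"qm":44,"ry":12,"vcb":68}
After op 14 (add /tn 31): {"g":42,"j":61,"kc":28,"qm":44,"ry":12,"tn":31,"vcb":68}
After op 15 (replace /tn 7): {"g":42,"j":61,"kc":28,"qm":44,"ry":12,"tn":7,"vcb":68}
After op 16 (add /ry 34): {"g":42,"j":61,"kc":28,"qm":44,"ry":34,"tn":7,"vcb":68}
After op 17 (add /atk 19): {"atk":19,"g":42,"j":61,"kc":28,"qm":44,"ry":34,"tn":7,"vcb":68}
After op 18 (remove /qm): {"atk":19,"g":42,"j":61,"kc":28,"ry":34,"tn":7,"vcb":68}
After op 19 (replace /ry 36): {"atk":19,"g":42,"j":61,"kc":28,"ry":36,"tn":7,"vcb":68}
After op 20 (add /f 6): {"atk":19,"f":6,"g":42,"j":61,"kc":28,"ry":36,"tn":7,"vcb":68}
After op 21 (replace /atk 56): {"atk":56,"f":6,"g":42,"j":61,"kc":28,"ry":36,"tn":7,"vcb":68}
After op 22 (replace /j 75): {"atk":56,"f":6,"g":42,"j":75,"kc":28,"ry":36,"tn":7,"vcb":68}
After op 23 (add /ur 59): {"atk":56,"f":6,"g":42,"j":75,"kc":28,"ry":36,"tn":7,"ur":59,"vcb":68}
Value at /tn: 7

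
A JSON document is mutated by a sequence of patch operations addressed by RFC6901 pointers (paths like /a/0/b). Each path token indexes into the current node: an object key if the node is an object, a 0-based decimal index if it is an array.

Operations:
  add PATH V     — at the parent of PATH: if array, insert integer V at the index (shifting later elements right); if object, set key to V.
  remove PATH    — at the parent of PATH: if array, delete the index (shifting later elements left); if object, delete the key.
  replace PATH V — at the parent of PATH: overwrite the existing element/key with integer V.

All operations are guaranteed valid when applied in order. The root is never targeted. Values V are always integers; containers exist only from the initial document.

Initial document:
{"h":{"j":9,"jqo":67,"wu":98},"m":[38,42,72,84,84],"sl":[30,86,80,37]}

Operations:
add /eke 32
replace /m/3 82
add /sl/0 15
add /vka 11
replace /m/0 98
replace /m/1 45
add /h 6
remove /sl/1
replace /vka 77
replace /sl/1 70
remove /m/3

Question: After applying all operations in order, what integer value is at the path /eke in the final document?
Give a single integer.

Answer: 32

Derivation:
After op 1 (add /eke 32): {"eke":32,"h":{"j":9,"jqo":67,"wu":98},"m":[38,42,72,84,84],"sl":[30,86,80,37]}
After op 2 (replace /m/3 82): {"eke":32,"h":{"j":9,"jqo":67,"wu":98},"m":[38,42,72,82,84],"sl":[30,86,80,37]}
After op 3 (add /sl/0 15): {"eke":32,"h":{"j":9,"jqo":67,"wu":98},"m":[38,42,72,82,84],"sl":[15,30,86,80,37]}
After op 4 (add /vka 11): {"eke":32,"h":{"j":9,"jqo":67,"wu":98},"m":[38,42,72,82,84],"sl":[15,30,86,80,37],"vka":11}
After op 5 (replace /m/0 98): {"eke":32,"h":{"j":9,"jqo":67,"wu":98},"m":[98,42,72,82,84],"sl":[15,30,86,80,37],"vka":11}
After op 6 (replace /m/1 45): {"eke":32,"h":{"j":9,"jqo":67,"wu":98},"m":[98,45,72,82,84],"sl":[15,30,86,80,37],"vka":11}
After op 7 (add /h 6): {"eke":32,"h":6,"m":[98,45,72,82,84],"sl":[15,30,86,80,37],"vka":11}
After op 8 (remove /sl/1): {"eke":32,"h":6,"m":[98,45,72,82,84],"sl":[15,86,80,37],"vka":11}
After op 9 (replace /vka 77): {"eke":32,"h":6,"m":[98,45,72,82,84],"sl":[15,86,80,37],"vka":77}
After op 10 (replace /sl/1 70): {"eke":32,"h":6,"m":[98,45,72,82,84],"sl":[15,70,80,37],"vka":77}
After op 11 (remove /m/3): {"eke":32,"h":6,"m":[98,45,72,84],"sl":[15,70,80,37],"vka":77}
Value at /eke: 32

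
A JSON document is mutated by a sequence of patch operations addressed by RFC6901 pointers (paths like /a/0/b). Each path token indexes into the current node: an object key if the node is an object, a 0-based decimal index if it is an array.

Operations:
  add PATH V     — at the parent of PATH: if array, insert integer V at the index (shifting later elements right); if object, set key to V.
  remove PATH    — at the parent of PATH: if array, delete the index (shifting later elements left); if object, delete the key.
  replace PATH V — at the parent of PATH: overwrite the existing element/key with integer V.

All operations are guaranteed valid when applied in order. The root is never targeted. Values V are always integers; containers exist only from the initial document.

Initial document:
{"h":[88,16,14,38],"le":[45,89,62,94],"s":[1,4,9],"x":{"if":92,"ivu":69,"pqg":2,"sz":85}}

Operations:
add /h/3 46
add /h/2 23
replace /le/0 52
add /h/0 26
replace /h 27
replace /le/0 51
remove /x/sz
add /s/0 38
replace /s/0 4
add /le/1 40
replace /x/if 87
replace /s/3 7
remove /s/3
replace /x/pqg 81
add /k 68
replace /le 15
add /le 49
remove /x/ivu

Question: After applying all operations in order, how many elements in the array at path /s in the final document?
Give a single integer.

Answer: 3

Derivation:
After op 1 (add /h/3 46): {"h":[88,16,14,46,38],"le":[45,89,62,94],"s":[1,4,9],"x":{"if":92,"ivu":69,"pqg":2,"sz":85}}
After op 2 (add /h/2 23): {"h":[88,16,23,14,46,38],"le":[45,89,62,94],"s":[1,4,9],"x":{"if":92,"ivu":69,"pqg":2,"sz":85}}
After op 3 (replace /le/0 52): {"h":[88,16,23,14,46,38],"le":[52,89,62,94],"s":[1,4,9],"x":{"if":92,"ivu":69,"pqg":2,"sz":85}}
After op 4 (add /h/0 26): {"h":[26,88,16,23,14,46,38],"le":[52,89,62,94],"s":[1,4,9],"x":{"if":92,"ivu":69,"pqg":2,"sz":85}}
After op 5 (replace /h 27): {"h":27,"le":[52,89,62,94],"s":[1,4,9],"x":{"if":92,"ivu":69,"pqg":2,"sz":85}}
After op 6 (replace /le/0 51): {"h":27,"le":[51,89,62,94],"s":[1,4,9],"x":{"if":92,"ivu":69,"pqg":2,"sz":85}}
After op 7 (remove /x/sz): {"h":27,"le":[51,89,62,94],"s":[1,4,9],"x":{"if":92,"ivu":69,"pqg":2}}
After op 8 (add /s/0 38): {"h":27,"le":[51,89,62,94],"s":[38,1,4,9],"x":{"if":92,"ivu":69,"pqg":2}}
After op 9 (replace /s/0 4): {"h":27,"le":[51,89,62,94],"s":[4,1,4,9],"x":{"if":92,"ivu":69,"pqg":2}}
After op 10 (add /le/1 40): {"h":27,"le":[51,40,89,62,94],"s":[4,1,4,9],"x":{"if":92,"ivu":69,"pqg":2}}
After op 11 (replace /x/if 87): {"h":27,"le":[51,40,89,62,94],"s":[4,1,4,9],"x":{"if":87,"ivu":69,"pqg":2}}
After op 12 (replace /s/3 7): {"h":27,"le":[51,40,89,62,94],"s":[4,1,4,7],"x":{"if":87,"ivu":69,"pqg":2}}
After op 13 (remove /s/3): {"h":27,"le":[51,40,89,62,94],"s":[4,1,4],"x":{"if":87,"ivu":69,"pqg":2}}
After op 14 (replace /x/pqg 81): {"h":27,"le":[51,40,89,62,94],"s":[4,1,4],"x":{"if":87,"ivu":69,"pqg":81}}
After op 15 (add /k 68): {"h":27,"k":68,"le":[51,40,89,62,94],"s":[4,1,4],"x":{"if":87,"ivu":69,"pqg":81}}
After op 16 (replace /le 15): {"h":27,"k":68,"le":15,"s":[4,1,4],"x":{"if":87,"ivu":69,"pqg":81}}
After op 17 (add /le 49): {"h":27,"k":68,"le":49,"s":[4,1,4],"x":{"if":87,"ivu":69,"pqg":81}}
After op 18 (remove /x/ivu): {"h":27,"k":68,"le":49,"s":[4,1,4],"x":{"if":87,"pqg":81}}
Size at path /s: 3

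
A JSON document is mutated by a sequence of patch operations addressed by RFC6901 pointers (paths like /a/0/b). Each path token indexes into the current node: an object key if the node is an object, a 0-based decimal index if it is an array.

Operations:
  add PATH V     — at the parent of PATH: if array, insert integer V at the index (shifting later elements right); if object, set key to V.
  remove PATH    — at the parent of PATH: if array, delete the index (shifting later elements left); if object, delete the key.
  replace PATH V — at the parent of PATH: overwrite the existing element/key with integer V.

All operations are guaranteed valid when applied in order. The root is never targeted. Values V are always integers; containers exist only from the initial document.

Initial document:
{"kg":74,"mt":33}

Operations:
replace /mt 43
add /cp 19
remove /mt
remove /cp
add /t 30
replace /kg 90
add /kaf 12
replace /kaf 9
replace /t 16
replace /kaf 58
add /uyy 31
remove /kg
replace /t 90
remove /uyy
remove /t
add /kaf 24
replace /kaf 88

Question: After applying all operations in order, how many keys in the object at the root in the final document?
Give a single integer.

After op 1 (replace /mt 43): {"kg":74,"mt":43}
After op 2 (add /cp 19): {"cp":19,"kg":74,"mt":43}
After op 3 (remove /mt): {"cp":19,"kg":74}
After op 4 (remove /cp): {"kg":74}
After op 5 (add /t 30): {"kg":74,"t":30}
After op 6 (replace /kg 90): {"kg":90,"t":30}
After op 7 (add /kaf 12): {"kaf":12,"kg":90,"t":30}
After op 8 (replace /kaf 9): {"kaf":9,"kg":90,"t":30}
After op 9 (replace /t 16): {"kaf":9,"kg":90,"t":16}
After op 10 (replace /kaf 58): {"kaf":58,"kg":90,"t":16}
After op 11 (add /uyy 31): {"kaf":58,"kg":90,"t":16,"uyy":31}
After op 12 (remove /kg): {"kaf":58,"t":16,"uyy":31}
After op 13 (replace /t 90): {"kaf":58,"t":90,"uyy":31}
After op 14 (remove /uyy): {"kaf":58,"t":90}
After op 15 (remove /t): {"kaf":58}
After op 16 (add /kaf 24): {"kaf":24}
After op 17 (replace /kaf 88): {"kaf":88}
Size at the root: 1

Answer: 1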